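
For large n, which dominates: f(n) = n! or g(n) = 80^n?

f(n) = n! grows faster: n!/80^n -> infinity by Stirling.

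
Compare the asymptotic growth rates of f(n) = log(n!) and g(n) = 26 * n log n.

f(n) = log(n!) and g(n) = 26 * n log n are Theta of each other: Stirling: log(n!) = n log n - n + O(log n) = Theta(n log n); the constant 26 doesn't change the Theta class.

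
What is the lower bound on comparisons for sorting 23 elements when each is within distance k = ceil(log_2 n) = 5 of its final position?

Partition the 23 positions into floor(n/k) blocks of k = 5 consecutive positions; any permutation within a block keeps every element within k of its final position, so there are at least (k!)^(n/k) distinguishable inputs. Lower bound: log_2((k!)^(n/k)) = (n/k) * log_2(k!) = Theta(n log k); with k = ceil(log_2 n), this is Omega(n log log n).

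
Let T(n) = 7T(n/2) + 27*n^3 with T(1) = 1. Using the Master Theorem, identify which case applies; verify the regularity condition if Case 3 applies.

a=7, b=2, f(n)=27*n^3.
log_2(7) = 2.807 < 3.
f(n) = Omega(n^(2.807+epsilon)) for some epsilon > 0, so Case 3 is the candidate.
Regularity: a*f(n/b) = 7*27*(n/2)^3 = (7/8)*27*n^3 <= c*f(n) with c = 7/8 < 1. Satisfied.
Case 3: T(n) = Theta(n^3).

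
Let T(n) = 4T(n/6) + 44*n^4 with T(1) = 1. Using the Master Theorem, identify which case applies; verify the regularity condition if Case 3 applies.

a=4, b=6, f(n)=44*n^4.
log_6(4) = 0.7737 < 4.
f(n) = Omega(n^(0.7737+epsilon)) for some epsilon > 0, so Case 3 is the candidate.
Regularity: a*f(n/b) = 4*44*(n/6)^4 = (4/1296)*44*n^4 <= c*f(n) with c = 4/1296 < 1. Satisfied.
Case 3: T(n) = Theta(n^4).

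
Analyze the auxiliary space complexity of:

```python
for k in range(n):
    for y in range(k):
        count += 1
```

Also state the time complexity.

Space complexity: O(1).
Only a constant amount of auxiliary storage is used; nothing grows with n.
Time complexity: O(n^2).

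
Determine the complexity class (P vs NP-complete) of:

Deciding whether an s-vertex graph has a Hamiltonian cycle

This problem is NP-complete: one of Karp's 21 NP-complete problems.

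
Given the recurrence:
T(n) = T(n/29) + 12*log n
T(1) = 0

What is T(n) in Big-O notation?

Each of the log_29(n) levels adds O(log n). T(n) = O(log^2 n).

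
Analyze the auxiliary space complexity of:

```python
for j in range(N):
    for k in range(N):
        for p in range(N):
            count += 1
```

Space complexity: O(1).
Only a constant amount of auxiliary storage is used; nothing grows with n.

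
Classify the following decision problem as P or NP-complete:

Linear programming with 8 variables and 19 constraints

This problem is in P: the ellipsoid and interior-point methods run in polynomial time.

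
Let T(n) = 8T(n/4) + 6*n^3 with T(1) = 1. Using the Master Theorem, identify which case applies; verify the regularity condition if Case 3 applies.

a=8, b=4, f(n)=6*n^3.
log_4(8) = 1.5 < 3.
f(n) = Omega(n^(1.5+epsilon)) for some epsilon > 0, so Case 3 is the candidate.
Regularity: a*f(n/b) = 8*6*(n/4)^3 = (8/64)*6*n^3 <= c*f(n) with c = 8/64 < 1. Satisfied.
Case 3: T(n) = Theta(n^3).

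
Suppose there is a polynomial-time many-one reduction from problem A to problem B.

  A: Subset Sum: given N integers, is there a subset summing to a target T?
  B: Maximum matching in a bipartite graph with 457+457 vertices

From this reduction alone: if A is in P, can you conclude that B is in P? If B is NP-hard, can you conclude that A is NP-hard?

A poly-time reduction A <=_p B transfers tractability DOWN (B easy => A easy) and hardness UP (A hard => B hard), not the reverse.
From A in P, the reduction alone does NOT give B in P: any problem in P trivially reduces to SAT, yet SAT is not known to be in P.
From B NP-hard, the reduction alone does NOT give A NP-hard: again, easy problems reduce to hard ones.
(Here in fact A is NP-complete and B is in P, so no such reduction is known -- its existence would imply P = NP; the analysis concerns only what the assumed reduction would or would not let you conclude.)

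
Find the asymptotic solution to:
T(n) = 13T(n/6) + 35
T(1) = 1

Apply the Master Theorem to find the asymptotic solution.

a=13, b=6, f(n)=35. log_6(13) = 1.432. Case 1 of Master Theorem: T(n) = O(n^1.432).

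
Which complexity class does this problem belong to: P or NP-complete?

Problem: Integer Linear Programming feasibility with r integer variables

This problem is NP-complete: ILP feasibility is NP-complete (LP relaxation is in P).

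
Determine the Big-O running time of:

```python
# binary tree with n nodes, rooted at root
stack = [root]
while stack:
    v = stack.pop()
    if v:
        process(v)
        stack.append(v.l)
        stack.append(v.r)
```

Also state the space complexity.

Time complexity: O(n).
Space complexity: O(n).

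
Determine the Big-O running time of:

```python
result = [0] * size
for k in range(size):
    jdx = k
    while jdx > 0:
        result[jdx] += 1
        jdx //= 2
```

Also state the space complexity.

Time complexity: O(n log n).
Space complexity: O(n).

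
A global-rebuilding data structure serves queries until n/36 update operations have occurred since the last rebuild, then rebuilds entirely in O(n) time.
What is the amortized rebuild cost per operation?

The O(n) rebuild is triggered by n/36 operations, so each contributes O(n)/(n/36) = O(36) = O(1) to the rebuild cost.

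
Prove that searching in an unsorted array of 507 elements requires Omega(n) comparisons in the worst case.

An adversary can always place the target in the last position checked. Until all 507 positions are examined, the target might be in any unchecked position. Therefore 507 comparisons are necessary.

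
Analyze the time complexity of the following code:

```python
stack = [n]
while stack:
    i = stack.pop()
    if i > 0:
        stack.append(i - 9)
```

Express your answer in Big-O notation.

Time complexity: O(n).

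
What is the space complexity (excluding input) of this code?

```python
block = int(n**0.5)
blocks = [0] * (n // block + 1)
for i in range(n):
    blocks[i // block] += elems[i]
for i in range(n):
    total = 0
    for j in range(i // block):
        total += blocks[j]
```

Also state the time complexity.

Space complexity: O(sqrt(n)).
Storage scales with sqrt(n).
Time complexity: O(n * sqrt(n)).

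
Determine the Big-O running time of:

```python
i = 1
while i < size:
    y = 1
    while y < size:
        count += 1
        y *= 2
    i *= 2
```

Time complexity: O(log^2 n).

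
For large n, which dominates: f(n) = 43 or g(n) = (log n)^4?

g(n) = (log n)^4 grows faster: any unbounded function dominates a constant.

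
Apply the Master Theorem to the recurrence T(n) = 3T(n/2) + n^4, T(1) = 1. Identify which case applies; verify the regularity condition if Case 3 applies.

a=3, b=2, f(n)=n^4.
log_2(3) = 1.585 < 4.
f(n) = Omega(n^(1.585+epsilon)) for some epsilon > 0, so Case 3 is the candidate.
Regularity: a*f(n/b) = 3*1*(n/2)^4 = (3/16)*1*n^4 <= c*f(n) with c = 3/16 < 1. Satisfied.
Case 3: T(n) = Theta(n^4).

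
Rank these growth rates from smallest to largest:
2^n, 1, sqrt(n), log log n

Ordered by growth rate: 1 < log log n < sqrt(n) < 2^n.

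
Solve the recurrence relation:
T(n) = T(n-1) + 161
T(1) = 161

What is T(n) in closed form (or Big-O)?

Unrolling: T(n) = T(n-1) + 161 = T(n-2) + 2*161 = ... = T(1) + (n-1)*161 = 161 + (n-1)*161 = 161n.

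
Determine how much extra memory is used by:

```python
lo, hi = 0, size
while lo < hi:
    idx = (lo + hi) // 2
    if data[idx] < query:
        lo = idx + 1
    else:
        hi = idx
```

Space complexity: O(1).
Only a constant amount of auxiliary storage is used; nothing grows with n.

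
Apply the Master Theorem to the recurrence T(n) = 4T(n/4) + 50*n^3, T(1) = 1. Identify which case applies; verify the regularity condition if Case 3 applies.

a=4, b=4, f(n)=50*n^3.
log_4(4) = 1 < 3.
f(n) = Omega(n^(1+epsilon)) for some epsilon > 0, so Case 3 is the candidate.
Regularity: a*f(n/b) = 4*50*(n/4)^3 = (4/64)*50*n^3 <= c*f(n) with c = 4/64 < 1. Satisfied.
Case 3: T(n) = Theta(n^3).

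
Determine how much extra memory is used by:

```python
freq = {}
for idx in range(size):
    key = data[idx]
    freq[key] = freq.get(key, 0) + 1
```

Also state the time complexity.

Space complexity: O(n).
Auxiliary storage grows linearly with the input size n in the worst case.
Time complexity: O(n).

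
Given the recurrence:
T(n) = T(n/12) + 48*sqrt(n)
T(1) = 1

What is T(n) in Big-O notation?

Each level contributes sqrt(n/12^k). Geometric series with ratio 1/sqrt(12) < 1 sums to O(sqrt(n)).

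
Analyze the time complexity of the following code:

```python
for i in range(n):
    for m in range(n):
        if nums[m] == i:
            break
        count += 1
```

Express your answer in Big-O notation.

Time complexity: O(n^2).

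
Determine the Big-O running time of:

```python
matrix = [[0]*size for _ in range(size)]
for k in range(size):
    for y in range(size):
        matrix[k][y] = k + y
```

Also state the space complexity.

Time complexity: O(n^2).
Space complexity: O(n^2).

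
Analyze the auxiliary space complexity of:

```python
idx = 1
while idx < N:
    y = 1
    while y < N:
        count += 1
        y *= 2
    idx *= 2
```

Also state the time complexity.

Space complexity: O(1).
Only a constant amount of auxiliary storage is used; nothing grows with n.
Time complexity: O(log^2 n).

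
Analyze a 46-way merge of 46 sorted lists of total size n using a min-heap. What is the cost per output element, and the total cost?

Maintain a min-heap of size 46 holding the current head of each list. Each output step does one extract-min (O(log 46)) and one insert of that list's next element (O(log 46)). Each of the n elements passes through the heap exactly once, so the total cost is O(n log 46), i.e. O(log 46) per output element.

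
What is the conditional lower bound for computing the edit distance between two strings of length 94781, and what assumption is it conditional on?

Under SETH (the Strong Exponential Time Hypothesis), edit distance on length-94781 strings cannot be computed in O(n^(2-epsilon)) time for any epsilon > 0 (Backurs-Indyk). The reduction is from CNF-SAT via the orthogonal vectors problem.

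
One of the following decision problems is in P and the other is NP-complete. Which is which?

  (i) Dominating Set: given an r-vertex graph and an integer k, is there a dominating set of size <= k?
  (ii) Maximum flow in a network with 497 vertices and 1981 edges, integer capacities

(i) is NP-complete: reduces from Set Cover (with k part of the input).
(ii) is P: Edmonds-Karp / push-relabel run in polynomial time.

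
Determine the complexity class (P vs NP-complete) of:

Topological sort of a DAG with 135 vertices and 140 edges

This problem is in P: DFS-based topological sort runs in O(V+E).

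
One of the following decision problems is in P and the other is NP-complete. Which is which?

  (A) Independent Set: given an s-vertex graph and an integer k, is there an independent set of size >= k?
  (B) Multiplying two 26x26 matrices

(A) is NP-complete: complement of Clique (with k part of the input).
(B) is P: the schoolbook algorithm runs in O(n^3).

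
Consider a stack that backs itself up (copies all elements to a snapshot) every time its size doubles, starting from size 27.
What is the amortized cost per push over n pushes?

Backups occur at sizes 27, 54, 108, ..., copying 27 + 54 + 108 + ... <= 2n elements total (geometric series). Spread over n pushes, the amortized backup cost is O(1) per push.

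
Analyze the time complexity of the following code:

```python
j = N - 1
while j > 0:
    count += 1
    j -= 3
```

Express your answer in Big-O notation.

Time complexity: O(n).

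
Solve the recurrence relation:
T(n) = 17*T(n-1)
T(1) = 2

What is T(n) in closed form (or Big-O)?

Each step multiplies by 17. T(n) = T(1)*17^(n-1) = 2*17^(n-1).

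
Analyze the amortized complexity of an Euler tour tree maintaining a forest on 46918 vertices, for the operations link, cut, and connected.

An Euler tour tree stores each tree's Euler tour as a balanced BST keyed by tour position. On 46918 vertices: link concatenates two tours via O(1) splits/joins of size <= 2*46918 (O(log n)); cut splits the tour at the two occurrences of the edge (O(log n)); connected compares BST roots (O(log n) to find the root). All O(log n) amortized.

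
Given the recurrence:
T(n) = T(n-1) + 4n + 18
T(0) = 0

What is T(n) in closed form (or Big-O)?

Dominant term in sum is 4*sum(i, i=1..n) = 4*n*(n+1)/2 = O(n^2).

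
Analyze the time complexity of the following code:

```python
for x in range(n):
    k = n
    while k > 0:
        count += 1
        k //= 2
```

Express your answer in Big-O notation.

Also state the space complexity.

Time complexity: O(n log n).
Space complexity: O(1).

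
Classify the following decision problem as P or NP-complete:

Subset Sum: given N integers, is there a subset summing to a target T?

This problem is NP-complete: one of Karp's 21 NP-complete problems.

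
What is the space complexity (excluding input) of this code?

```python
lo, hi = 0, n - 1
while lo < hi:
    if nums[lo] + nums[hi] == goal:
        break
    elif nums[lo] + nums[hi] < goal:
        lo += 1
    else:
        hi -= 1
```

Space complexity: O(1).
Only a constant amount of auxiliary storage is used; nothing grows with n.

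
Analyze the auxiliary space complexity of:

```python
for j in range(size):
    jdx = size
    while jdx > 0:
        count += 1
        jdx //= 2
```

Space complexity: O(1).
Only a constant amount of auxiliary storage is used; nothing grows with n.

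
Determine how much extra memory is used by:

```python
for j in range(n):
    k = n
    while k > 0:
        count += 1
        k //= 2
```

Space complexity: O(1).
Only a constant amount of auxiliary storage is used; nothing grows with n.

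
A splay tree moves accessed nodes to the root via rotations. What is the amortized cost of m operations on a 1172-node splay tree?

Using a potential function Phi = sum of log(size of subtree) for each node, each splay operation has amortized cost O(log n) where n = 1172. Bad individual operations (O(n)) are offset by decreased potential.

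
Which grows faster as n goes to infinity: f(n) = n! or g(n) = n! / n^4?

f(n) = n! grows faster: the ratio n!/(n!/n^4) = n^4 -> infinity.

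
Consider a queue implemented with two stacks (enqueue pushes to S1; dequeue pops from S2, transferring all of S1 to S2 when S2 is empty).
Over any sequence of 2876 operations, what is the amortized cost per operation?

Each element is pushed to S1 once, popped once, pushed to S2 once, and popped once: 4 unit operations over its lifetime. Over 2876 operations the total work is O(2876). Amortized O(1) per enqueue/dequeue.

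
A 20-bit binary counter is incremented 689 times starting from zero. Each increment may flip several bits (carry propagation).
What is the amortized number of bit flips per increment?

Bit i flips on every 2^i-th increment, so over 689 increments bit i flips floor(689/2^i) times. Summing over i: total flips < 2 * 689. Amortized: < 2 = O(1) per increment.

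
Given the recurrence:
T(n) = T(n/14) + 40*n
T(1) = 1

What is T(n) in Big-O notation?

Geometric series: 40*n*(1 + 1/14 + 1/14^2 + ...) = O(n). T(n) = O(n).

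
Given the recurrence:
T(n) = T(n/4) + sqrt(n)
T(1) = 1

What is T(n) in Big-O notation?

Each level contributes sqrt(n/4^k). Geometric series with ratio 1/sqrt(4) < 1 sums to O(sqrt(n)).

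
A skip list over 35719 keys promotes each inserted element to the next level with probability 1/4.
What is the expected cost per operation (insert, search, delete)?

Expected number of levels is O(log_4(35719)) = O(log n). A search visits O(1) expected nodes per level over O(log n) levels. Insert/delete are a search plus O(1) pointer updates per level. Expected O(log n) per operation.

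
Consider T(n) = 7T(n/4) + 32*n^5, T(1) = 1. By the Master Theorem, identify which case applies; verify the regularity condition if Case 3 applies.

a=7, b=4, f(n)=32*n^5.
log_4(7) = 1.404 < 5.
f(n) = Omega(n^(1.404+epsilon)) for some epsilon > 0, so Case 3 is the candidate.
Regularity: a*f(n/b) = 7*32*(n/4)^5 = (7/1024)*32*n^5 <= c*f(n) with c = 7/1024 < 1. Satisfied.
Case 3: T(n) = Theta(n^5).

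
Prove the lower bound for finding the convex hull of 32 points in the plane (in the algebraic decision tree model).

Reduction from sorting: given 32 numbers x_1,...,x_{32}, map x_i to the point (x_i, x_i^2) on the parabola y = x^2. All points are on the convex hull, and walking the hull gives them in sorted x-order. Since sorting requires Omega(n log n), so does planar convex hull.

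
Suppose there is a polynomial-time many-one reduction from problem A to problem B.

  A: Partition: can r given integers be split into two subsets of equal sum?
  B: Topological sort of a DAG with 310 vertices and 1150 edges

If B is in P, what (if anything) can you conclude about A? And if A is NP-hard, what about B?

A poly-time reduction A <=_p B means any A-instance can be transformed to a B-instance in poly time.
If B is in P: compose the reduction with B's poly-time algorithm to solve A in poly time, so A is in P.
If A is NP-hard: every NP problem reduces to A, which reduces to B; composing reductions, every NP problem reduces to B, so B is NP-hard.
(Here in fact A is NP-complete and B is in P, so no such reduction is known -- its existence would imply P = NP; the analysis concerns only what the assumed reduction would or would not let you conclude.)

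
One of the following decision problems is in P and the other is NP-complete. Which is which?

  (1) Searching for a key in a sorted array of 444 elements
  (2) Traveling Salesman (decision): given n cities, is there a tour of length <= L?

(1) is P: binary search runs in O(log n).
(2) is NP-complete: reduces from Hamiltonian Cycle.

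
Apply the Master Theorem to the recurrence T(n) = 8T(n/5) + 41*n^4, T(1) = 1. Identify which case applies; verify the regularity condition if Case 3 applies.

a=8, b=5, f(n)=41*n^4.
log_5(8) = 1.292 < 4.
f(n) = Omega(n^(1.292+epsilon)) for some epsilon > 0, so Case 3 is the candidate.
Regularity: a*f(n/b) = 8*41*(n/5)^4 = (8/625)*41*n^4 <= c*f(n) with c = 8/625 < 1. Satisfied.
Case 3: T(n) = Theta(n^4).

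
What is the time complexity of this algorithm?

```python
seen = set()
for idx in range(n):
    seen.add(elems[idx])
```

Time complexity: O(n).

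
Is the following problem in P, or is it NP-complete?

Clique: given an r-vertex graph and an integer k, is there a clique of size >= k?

This problem is NP-complete: complement of Independent Set / Vertex Cover (with k part of the input).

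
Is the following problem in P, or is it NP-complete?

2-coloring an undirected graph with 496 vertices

This problem is in P: 2-coloring is bipartiteness testing via BFS, O(V+E).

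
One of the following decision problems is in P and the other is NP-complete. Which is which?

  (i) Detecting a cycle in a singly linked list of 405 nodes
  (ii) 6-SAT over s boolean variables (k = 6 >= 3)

(i) is P: Floyd's tortoise-and-hare runs in O(n) time, O(1) space.
(ii) is NP-complete: 3-SAT is NP-complete (Cook-Levin); k-SAT for k>=3 reduces from 3-SAT.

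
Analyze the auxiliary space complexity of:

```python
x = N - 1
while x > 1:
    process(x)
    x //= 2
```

Space complexity: O(1).
Only a constant amount of auxiliary storage is used; nothing grows with n.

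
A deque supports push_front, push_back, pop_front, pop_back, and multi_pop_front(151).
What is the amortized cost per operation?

Assign 2 credits to each push operation. A pop uses 1 saved credit. multi_pop_front(151) uses up to 151 saved credits from previous pushes. Credits never go negative. Amortized cost is O(1).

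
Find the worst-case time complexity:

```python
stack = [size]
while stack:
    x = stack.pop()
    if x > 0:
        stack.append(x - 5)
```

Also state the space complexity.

Time complexity: O(n).
Space complexity: O(1).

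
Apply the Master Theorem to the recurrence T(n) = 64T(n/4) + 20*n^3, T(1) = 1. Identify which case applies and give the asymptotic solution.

a=64, b=4, f(n)=20*n^3.
log_4(64) = 3, so n^(log_b(a)) = n^3.
f(n) = Theta(n^3), so Case 2 applies.
T(n) = Theta(n^3 log n).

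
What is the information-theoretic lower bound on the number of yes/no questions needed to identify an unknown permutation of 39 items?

There are 39! = 20397882081197443358640281739902897356800000000 permutations. Each yes/no question gives at most 1 bit, so at least ceil(log_2(20397882081197443358640281739902897356800000000)) = 154 questions are needed.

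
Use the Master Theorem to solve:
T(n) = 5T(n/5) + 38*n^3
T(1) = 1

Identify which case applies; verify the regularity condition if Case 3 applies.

a=5, b=5, f(n)=38*n^3.
log_5(5) = 1 < 3.
f(n) = Omega(n^(1+epsilon)) for some epsilon > 0, so Case 3 is the candidate.
Regularity: a*f(n/b) = 5*38*(n/5)^3 = (5/125)*38*n^3 <= c*f(n) with c = 5/125 < 1. Satisfied.
Case 3: T(n) = Theta(n^3).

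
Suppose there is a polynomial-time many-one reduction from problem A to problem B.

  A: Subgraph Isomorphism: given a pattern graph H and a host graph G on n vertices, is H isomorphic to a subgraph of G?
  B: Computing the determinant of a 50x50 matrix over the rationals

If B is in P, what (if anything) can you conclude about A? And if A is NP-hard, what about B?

A poly-time reduction A <=_p B means any A-instance can be transformed to a B-instance in poly time.
If B is in P: compose the reduction with B's poly-time algorithm to solve A in poly time, so A is in P.
If A is NP-hard: every NP problem reduces to A, which reduces to B; composing reductions, every NP problem reduces to B, so B is NP-hard.
(Here in fact A is NP-complete and B is in P, so no such reduction is known -- its existence would imply P = NP; the analysis concerns only what the assumed reduction would or would not let you conclude.)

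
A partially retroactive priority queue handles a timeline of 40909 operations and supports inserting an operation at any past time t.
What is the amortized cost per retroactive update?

Partially retroactive priority queues (Demaine-Iacono-Langerman) allow updates at past times with queries only at the present. With a balanced BST over the m = 40909 timeline events tracking bridges, each retroactive insert or delete is O(log m) amortized.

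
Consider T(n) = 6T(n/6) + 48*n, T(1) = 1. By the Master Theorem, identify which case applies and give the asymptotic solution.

a=6, b=6, f(n)=48*n.
log_6(6) = 1, so n^(log_b(a)) = n.
f(n) = Theta(n), so Case 2 applies.
T(n) = Theta(n log n).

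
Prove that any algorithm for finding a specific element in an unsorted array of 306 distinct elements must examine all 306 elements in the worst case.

Adversary argument: if the algorithm examines fewer than 306 elements, the adversary places the target in an unexamined position. The algorithm cannot distinguish 'not present' from 'in unexamined position'.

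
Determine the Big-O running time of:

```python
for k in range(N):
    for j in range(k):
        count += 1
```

Time complexity: O(n^2).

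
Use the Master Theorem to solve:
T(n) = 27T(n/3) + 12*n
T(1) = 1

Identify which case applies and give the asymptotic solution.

a=27, b=3, f(n)=12*n.
log_3(27) = 3 > 1.
Since f(n) = O(n^1) is polynomially smaller than n^3, Case 1 applies.
T(n) = Theta(n^3).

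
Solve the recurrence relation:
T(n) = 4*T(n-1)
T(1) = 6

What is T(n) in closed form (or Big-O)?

Each step multiplies by 4. T(n) = T(1)*4^(n-1) = 6*4^(n-1).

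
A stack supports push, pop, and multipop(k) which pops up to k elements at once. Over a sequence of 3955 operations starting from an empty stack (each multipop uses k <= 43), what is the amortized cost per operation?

Each element is pushed exactly once and popped at most once (whether by pop or as part of a multipop). So the total number of individual pops over the whole sequence is at most the number of pushes, which is at most 3955. Total work <= 2 * 3955, hence O(1) amortized per operation.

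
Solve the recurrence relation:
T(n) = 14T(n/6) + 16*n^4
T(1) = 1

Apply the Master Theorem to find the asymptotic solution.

a=14, b=6, f(n)=16*n^4. log_6(14) = 1.473 < 4. Case 3: T(n) = O(n^4).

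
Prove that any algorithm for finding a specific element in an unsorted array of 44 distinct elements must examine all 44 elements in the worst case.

Adversary argument: if the algorithm examines fewer than 44 elements, the adversary places the target in an unexamined position. The algorithm cannot distinguish 'not present' from 'in unexamined position'.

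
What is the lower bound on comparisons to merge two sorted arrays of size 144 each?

To merge two sorted arrays of size 144, we need at least 287 comparisons in the worst case. An adversary can force every element to be compared.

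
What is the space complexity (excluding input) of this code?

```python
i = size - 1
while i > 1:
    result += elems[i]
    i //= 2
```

Space complexity: O(1).
Only a constant amount of auxiliary storage is used; nothing grows with n.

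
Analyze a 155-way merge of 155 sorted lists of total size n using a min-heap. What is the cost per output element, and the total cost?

Maintain a min-heap of size 155 holding the current head of each list. Each output step does one extract-min (O(log 155)) and one insert of that list's next element (O(log 155)). Each of the n elements passes through the heap exactly once, so the total cost is O(n log 155), i.e. O(log 155) per output element.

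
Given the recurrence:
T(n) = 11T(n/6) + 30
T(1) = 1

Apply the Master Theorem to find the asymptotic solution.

a=11, b=6, f(n)=30. log_6(11) = 1.338. Case 1 of Master Theorem: T(n) = O(n^1.338).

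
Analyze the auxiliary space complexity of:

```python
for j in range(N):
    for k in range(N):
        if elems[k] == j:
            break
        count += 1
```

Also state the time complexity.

Space complexity: O(1).
Only a constant amount of auxiliary storage is used; nothing grows with n.
Time complexity: O(n^2).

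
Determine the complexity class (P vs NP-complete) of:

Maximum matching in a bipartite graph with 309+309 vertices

This problem is in P: Hopcroft-Karp runs in O(E sqrt(V)).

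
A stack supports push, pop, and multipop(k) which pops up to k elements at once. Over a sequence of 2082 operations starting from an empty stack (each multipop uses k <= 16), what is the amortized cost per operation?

Each element is pushed exactly once and popped at most once (whether by pop or as part of a multipop). So the total number of individual pops over the whole sequence is at most the number of pushes, which is at most 2082. Total work <= 2 * 2082, hence O(1) amortized per operation.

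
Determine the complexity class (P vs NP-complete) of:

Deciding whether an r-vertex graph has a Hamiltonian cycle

This problem is NP-complete: one of Karp's 21 NP-complete problems.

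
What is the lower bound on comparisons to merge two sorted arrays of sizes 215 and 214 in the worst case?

Adversary: with |215 - 214| <= 1 the inputs can be fully interleaved so that every adjacent pair in the merged output comes from different arrays. Then each of the 428 adjacent pairs must be directly compared, or the algorithm cannot determine their relative order. Standard merge meets this bound.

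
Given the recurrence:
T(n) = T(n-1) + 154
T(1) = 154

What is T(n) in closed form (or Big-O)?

Unrolling: T(n) = T(n-1) + 154 = T(n-2) + 2*154 = ... = T(1) + (n-1)*154 = 154 + (n-1)*154 = 154n.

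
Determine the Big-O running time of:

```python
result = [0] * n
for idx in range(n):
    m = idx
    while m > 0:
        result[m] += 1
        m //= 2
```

Time complexity: O(n log n).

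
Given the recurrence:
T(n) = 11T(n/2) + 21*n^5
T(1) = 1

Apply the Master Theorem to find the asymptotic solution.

a=11, b=2, f(n)=21*n^5. log_2(11) = 3.459 < 5. Case 3: T(n) = O(n^5).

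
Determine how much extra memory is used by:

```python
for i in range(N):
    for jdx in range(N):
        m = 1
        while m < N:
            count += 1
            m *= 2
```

Space complexity: O(1).
Only a constant amount of auxiliary storage is used; nothing grows with n.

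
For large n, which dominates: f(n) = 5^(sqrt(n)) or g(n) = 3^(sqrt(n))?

f(n) = 5^(sqrt(n)) grows faster: ratio is (5/3)^(sqrt(n)) -> infinity since 5/3 > 1.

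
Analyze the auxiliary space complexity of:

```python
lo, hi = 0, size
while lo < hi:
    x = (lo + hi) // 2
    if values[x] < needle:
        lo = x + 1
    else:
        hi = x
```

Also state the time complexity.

Space complexity: O(1).
Only a constant amount of auxiliary storage is used; nothing grows with n.
Time complexity: O(log n).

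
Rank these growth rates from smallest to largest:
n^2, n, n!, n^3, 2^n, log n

Ordered by growth rate: log n < n < n^2 < n^3 < 2^n < n!.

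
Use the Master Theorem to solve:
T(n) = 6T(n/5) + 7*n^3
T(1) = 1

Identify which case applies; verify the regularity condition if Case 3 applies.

a=6, b=5, f(n)=7*n^3.
log_5(6) = 1.113 < 3.
f(n) = Omega(n^(1.113+epsilon)) for some epsilon > 0, so Case 3 is the candidate.
Regularity: a*f(n/b) = 6*7*(n/5)^3 = (6/125)*7*n^3 <= c*f(n) with c = 6/125 < 1. Satisfied.
Case 3: T(n) = Theta(n^3).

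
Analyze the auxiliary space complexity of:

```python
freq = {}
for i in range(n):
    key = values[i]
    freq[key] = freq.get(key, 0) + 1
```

Space complexity: O(n).
Auxiliary storage grows linearly with the input size n in the worst case.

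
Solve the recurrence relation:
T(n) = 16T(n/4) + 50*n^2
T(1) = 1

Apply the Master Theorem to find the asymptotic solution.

a=16, b=4, f(n)=50*n^2. log_4(16) = 2. Case 2: T(n) = O(n^2 log n).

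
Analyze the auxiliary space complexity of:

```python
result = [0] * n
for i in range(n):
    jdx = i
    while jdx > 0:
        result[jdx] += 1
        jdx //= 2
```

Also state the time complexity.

Space complexity: O(n).
Auxiliary storage grows linearly with the input size n in the worst case.
Time complexity: O(n log n).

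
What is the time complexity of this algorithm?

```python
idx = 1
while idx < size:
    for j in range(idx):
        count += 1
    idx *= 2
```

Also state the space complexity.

Time complexity: O(n).
Space complexity: O(1).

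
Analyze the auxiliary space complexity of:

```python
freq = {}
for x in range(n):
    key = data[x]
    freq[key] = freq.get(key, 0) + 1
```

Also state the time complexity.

Space complexity: O(n).
Auxiliary storage grows linearly with the input size n in the worst case.
Time complexity: O(n).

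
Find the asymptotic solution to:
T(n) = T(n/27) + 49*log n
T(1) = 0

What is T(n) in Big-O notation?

Each of the log_27(n) levels adds O(log n). T(n) = O(log^2 n).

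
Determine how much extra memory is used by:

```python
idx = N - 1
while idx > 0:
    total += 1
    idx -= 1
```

Space complexity: O(1).
Only a constant amount of auxiliary storage is used; nothing grows with n.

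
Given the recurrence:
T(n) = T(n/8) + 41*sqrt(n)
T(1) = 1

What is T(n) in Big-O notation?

Each level contributes sqrt(n/8^k). Geometric series with ratio 1/sqrt(8) < 1 sums to O(sqrt(n)).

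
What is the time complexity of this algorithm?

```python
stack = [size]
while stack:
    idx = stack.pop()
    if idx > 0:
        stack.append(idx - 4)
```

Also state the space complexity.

Time complexity: O(n).
Space complexity: O(1).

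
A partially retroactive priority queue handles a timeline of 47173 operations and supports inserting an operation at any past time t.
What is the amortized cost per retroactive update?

Partially retroactive priority queues (Demaine-Iacono-Langerman) allow updates at past times with queries only at the present. With a balanced BST over the m = 47173 timeline events tracking bridges, each retroactive insert or delete is O(log m) amortized.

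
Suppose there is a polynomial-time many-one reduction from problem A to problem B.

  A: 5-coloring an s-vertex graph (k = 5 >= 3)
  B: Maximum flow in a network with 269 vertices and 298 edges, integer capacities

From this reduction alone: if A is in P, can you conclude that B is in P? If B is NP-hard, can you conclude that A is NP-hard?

A poly-time reduction A <=_p B transfers tractability DOWN (B easy => A easy) and hardness UP (A hard => B hard), not the reverse.
From A in P, the reduction alone does NOT give B in P: any problem in P trivially reduces to SAT, yet SAT is not known to be in P.
From B NP-hard, the reduction alone does NOT give A NP-hard: again, easy problems reduce to hard ones.
(Here in fact A is NP-complete and B is in P, so no such reduction is known -- its existence would imply P = NP; the analysis concerns only what the assumed reduction would or would not let you conclude.)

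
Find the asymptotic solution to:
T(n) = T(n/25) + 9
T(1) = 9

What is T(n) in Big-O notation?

Each step divides n by 25 and adds 9. After log_25(n) steps, T(n) = O(log n).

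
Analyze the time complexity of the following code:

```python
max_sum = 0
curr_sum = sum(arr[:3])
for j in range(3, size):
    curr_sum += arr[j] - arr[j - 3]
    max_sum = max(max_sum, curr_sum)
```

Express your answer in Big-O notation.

Time complexity: O(n).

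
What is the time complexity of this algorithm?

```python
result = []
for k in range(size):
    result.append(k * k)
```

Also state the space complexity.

Time complexity: O(n).
Space complexity: O(n).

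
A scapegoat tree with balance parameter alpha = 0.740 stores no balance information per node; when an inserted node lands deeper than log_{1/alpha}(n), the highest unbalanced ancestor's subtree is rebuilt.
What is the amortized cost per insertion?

Search/insert path is O(log n). A rebuild of a subtree of size s costs O(s), but with alpha = 0.740 at least Omega(s) insertions must have occurred in that subtree since its last rebuild. Charging O(1) of the rebuild to each such insertion gives O(log n) amortized.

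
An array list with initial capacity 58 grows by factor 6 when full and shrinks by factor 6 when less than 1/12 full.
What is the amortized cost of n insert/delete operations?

Using potential function Phi = |6*size - capacity|. Resizing costs are offset by potential release. Amortized O(1) per operation.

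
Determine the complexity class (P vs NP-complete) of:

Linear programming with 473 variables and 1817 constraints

This problem is in P: the ellipsoid and interior-point methods run in polynomial time.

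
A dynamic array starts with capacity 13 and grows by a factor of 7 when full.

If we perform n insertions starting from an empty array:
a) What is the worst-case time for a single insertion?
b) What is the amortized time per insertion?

(a) Worst-case single insertion: O(n) -- when the array is full at capacity c, the resize copies all c elements, and c can be Theta(n).
(b) Resizes happen at sizes 13, 91, 637, ... Total copy cost for n insertions: 13 + 91 + ... = O(n) (geometric series with ratio 1/7). Amortized cost per insertion: O(n)/n = O(1).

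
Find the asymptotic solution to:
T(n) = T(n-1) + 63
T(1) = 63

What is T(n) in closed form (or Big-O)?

Unrolling: T(n) = T(n-1) + 63 = T(n-2) + 2*63 = ... = T(1) + (n-1)*63 = 63 + (n-1)*63 = 63n.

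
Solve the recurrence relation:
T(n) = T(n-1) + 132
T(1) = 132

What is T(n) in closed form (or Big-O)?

Unrolling: T(n) = T(n-1) + 132 = T(n-2) + 2*132 = ... = T(1) + (n-1)*132 = 132 + (n-1)*132 = 132n.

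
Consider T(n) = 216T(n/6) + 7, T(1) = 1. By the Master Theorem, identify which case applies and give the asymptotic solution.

a=216, b=6, f(n)=7.
log_6(216) = 3 > 0.
Since f(n) = O(n^0) is polynomially smaller than n^3, Case 1 applies.
T(n) = Theta(n^3).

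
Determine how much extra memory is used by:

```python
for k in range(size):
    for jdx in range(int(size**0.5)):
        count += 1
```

Space complexity: O(1).
Only a constant amount of auxiliary storage is used; nothing grows with n.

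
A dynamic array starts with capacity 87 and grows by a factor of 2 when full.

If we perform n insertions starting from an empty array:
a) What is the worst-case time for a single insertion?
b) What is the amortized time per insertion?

(a) Worst-case single insertion: O(n) -- when the array is full at capacity c, the resize copies all c elements, and c can be Theta(n).
(b) Resizes happen at sizes 87, 174, 348, ... Total copy cost for n insertions: 87 + 174 + ... = O(n) (geometric series with ratio 1/2). Amortized cost per insertion: O(n)/n = O(1).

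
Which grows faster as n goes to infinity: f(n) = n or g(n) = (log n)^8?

f(n) = n grows faster: any positive polynomial dominates any polylog.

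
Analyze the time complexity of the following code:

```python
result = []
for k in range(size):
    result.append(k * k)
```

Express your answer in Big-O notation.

Time complexity: O(n).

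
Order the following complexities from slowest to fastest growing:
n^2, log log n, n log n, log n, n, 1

Ordered by growth rate: 1 < log log n < log n < n < n log n < n^2.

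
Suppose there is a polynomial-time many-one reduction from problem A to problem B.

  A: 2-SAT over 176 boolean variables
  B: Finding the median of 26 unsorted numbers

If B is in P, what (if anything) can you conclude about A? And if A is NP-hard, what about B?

A poly-time reduction A <=_p B means any A-instance can be transformed to a B-instance in poly time.
If B is in P: compose the reduction with B's poly-time algorithm to solve A in poly time, so A is in P.
If A is NP-hard: every NP problem reduces to A, which reduces to B; composing reductions, every NP problem reduces to B, so B is NP-hard.
(Here in fact A is P and B is P.)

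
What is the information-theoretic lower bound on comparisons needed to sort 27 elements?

There are 27! = 10888869450418352160768000000 possible orderings. Each comparison gives 1 bit. We need at least ceil(log_2(10888869450418352160768000000)) = 94 comparisons.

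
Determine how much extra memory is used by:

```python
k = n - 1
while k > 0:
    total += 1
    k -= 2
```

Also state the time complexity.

Space complexity: O(1).
Only a constant amount of auxiliary storage is used; nothing grows with n.
Time complexity: O(n).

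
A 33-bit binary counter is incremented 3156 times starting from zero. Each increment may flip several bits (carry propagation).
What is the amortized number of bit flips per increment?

Bit i flips on every 2^i-th increment, so over 3156 increments bit i flips floor(3156/2^i) times. Summing over i: total flips < 2 * 3156. Amortized: < 2 = O(1) per increment.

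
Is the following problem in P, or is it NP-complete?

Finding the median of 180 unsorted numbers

This problem is in P: linear-time selection (median-of-medians) runs in O(n).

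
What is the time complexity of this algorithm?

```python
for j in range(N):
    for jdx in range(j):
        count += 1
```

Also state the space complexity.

Time complexity: O(n^2).
Space complexity: O(1).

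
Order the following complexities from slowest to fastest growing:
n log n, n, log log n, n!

Ordered by growth rate: log log n < n < n log n < n!.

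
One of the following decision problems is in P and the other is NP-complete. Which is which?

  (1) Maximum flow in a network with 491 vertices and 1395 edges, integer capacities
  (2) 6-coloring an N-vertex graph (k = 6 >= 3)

(1) is P: Edmonds-Karp / push-relabel run in polynomial time.
(2) is NP-complete: graph k-coloring for k>=3 is NP-complete by reduction from 3-SAT.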